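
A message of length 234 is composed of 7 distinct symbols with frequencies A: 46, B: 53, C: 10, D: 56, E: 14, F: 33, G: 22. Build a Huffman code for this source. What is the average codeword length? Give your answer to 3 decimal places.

2.637 bits/symbol

Probabilities are the counts divided by 234.
Repeatedly combine the two least-probable nodes; the expected code length is the sum of the merged weights.
merge 5/117 + 7/117 → 4/39
merge 11/117 + 4/39 → 23/117
merge 11/78 + 23/117 → 79/234
merge 23/117 + 53/234 → 11/26
merge 28/117 + 79/234 → 15/26
merge 11/26 + 15/26 → 1
L = 4/39 + 23/117 + 79/234 + 11/26 + 15/26 + 1 = 617/234 ≈ 2.637 bits/symbol.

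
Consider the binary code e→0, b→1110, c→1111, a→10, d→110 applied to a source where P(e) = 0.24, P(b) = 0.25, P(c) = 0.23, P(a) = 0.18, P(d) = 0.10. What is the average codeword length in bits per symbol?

2.82 bits/symbol

L̄ = Σ pᵢ·ℓᵢ = 0.24·1 + 0.25·4 + 0.23·4 + 0.18·2 + 0.10·3 = 2.82 bits/symbol.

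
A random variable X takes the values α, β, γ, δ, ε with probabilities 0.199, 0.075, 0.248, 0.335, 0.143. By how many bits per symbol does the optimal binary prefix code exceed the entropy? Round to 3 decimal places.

Entropy H = −Σ p log₂ p ≈ 2.1724 bits.
Huffman merges: 3/40+143/1000→109/500; 199/1000+109/500→417/1000; 31/125+67/200→583/1000; 417/1000+583/1000→1. L = 1109/500 ≈ 2.2180.
L − H = 2.2180 − 2.1724 = 0.046 bits.

0.046 bits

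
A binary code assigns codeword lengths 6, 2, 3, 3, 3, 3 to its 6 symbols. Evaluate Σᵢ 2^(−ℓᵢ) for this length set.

0.765625

With common denominator 2^6 = 64: Σ 2^(−ℓᵢ) = 1/64 + 16/64 + 8/64 + 8/64 + 8/64 + 8/64 = 49/64 = 0.765625.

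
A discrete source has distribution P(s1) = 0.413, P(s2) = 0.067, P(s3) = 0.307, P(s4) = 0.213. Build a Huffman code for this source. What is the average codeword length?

Repeatedly combine the two least-probable nodes; the expected code length is the sum of the merged weights.
merge 67/1000 + 213/1000 → 7/25
merge 7/25 + 307/1000 → 587/1000
merge 413/1000 + 587/1000 → 1
L = 7/25 + 587/1000 + 1 = 1867/1000 = 1.867 bits/symbol.

1.867 bits/symbol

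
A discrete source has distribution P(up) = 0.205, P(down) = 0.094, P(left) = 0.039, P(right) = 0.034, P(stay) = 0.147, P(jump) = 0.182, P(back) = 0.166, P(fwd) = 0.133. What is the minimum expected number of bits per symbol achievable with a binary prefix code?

Repeatedly combine the two least-probable nodes; the expected code length is the sum of the merged weights.
merge 17/500 + 39/1000 → 73/1000
merge 73/1000 + 47/500 → 167/1000
merge 133/1000 + 147/1000 → 7/25
merge 83/500 + 167/1000 → 333/1000
merge 91/500 + 41/200 → 387/1000
merge 7/25 + 333/1000 → 613/1000
merge 387/1000 + 613/1000 → 1
L = 73/1000 + 167/1000 + 7/25 + 333/1000 + 387/1000 + 613/1000 + 1 = 2853/1000 = 2.853 bits/symbol.

2.853 bits/symbol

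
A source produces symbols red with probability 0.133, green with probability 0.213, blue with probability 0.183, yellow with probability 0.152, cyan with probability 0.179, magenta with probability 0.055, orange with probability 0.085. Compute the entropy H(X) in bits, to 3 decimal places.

H = −Σ pᵢ log₂ pᵢ.
−0.133·log₂(0.133) = 0.3871
−0.213·log₂(0.213) = 0.4752
−0.183·log₂(0.183) = 0.4484
−0.152·log₂(0.152) = 0.4131
−0.179·log₂(0.179) = 0.4443
−0.055·log₂(0.055) = 0.2301
−0.085·log₂(0.085) = 0.3023
Sum ≈ 2.7005 → 2.701 bits.

2.701 bits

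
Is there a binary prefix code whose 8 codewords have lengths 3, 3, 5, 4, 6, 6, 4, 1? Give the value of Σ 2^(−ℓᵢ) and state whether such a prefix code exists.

With common denominator 2^6 = 64: Σ 2^(−ℓᵢ) = 8/64 + 8/64 + 2/64 + 4/64 + 1/64 + 1/64 + 4/64 + 32/64 = 60/64 = 0.9375.
Kraft's inequality requires Σ ≤ 1; here Σ = 0.9375 ≤ 1, so such a prefix code exists.

0.9375; yes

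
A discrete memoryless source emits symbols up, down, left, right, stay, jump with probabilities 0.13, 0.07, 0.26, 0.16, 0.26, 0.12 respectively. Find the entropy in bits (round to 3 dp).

H = −Σ pᵢ log₂ pᵢ.
−0.13·log₂(0.13) = 0.3826
−0.07·log₂(0.07) = 0.2686
−0.26·log₂(0.26) = 0.5053
−0.16·log₂(0.16) = 0.4230
−0.26·log₂(0.26) = 0.5053
−0.12·log₂(0.12) = 0.3671
Sum ≈ 2.4519 → 2.452 bits.

2.452 bits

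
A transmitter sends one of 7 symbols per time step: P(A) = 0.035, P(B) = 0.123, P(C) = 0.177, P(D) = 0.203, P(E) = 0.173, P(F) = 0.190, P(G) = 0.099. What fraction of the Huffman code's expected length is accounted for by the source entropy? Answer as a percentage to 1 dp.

Entropy H = −Σ p log₂ p ≈ 2.6737 bits.
Huffman merges: 7/200+99/1000→67/500; 123/1000+67/500→257/1000; 173/1000+177/1000→7/20; 19/100+203/1000→393/1000; 257/1000+7/20→607/1000; 393/1000+607/1000→1. L = 2741/1000 ≈ 2.7410.
Efficiency = H/L = 2.6737/2.7410 = 97.5%.

97.5%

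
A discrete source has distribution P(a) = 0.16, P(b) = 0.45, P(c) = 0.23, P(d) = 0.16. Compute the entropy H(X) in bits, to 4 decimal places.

H = −Σ pᵢ log₂ pᵢ.
−0.16·log₂(0.16) = 0.4230
−0.45·log₂(0.45) = 0.5184
−0.23·log₂(0.23) = 0.4877
−0.16·log₂(0.16) = 0.4230
Sum ≈ 1.8521 → 1.8521 bits.

1.8521 bits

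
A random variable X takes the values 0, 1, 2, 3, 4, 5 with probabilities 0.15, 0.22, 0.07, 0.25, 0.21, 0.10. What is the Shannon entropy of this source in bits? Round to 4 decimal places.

2.4647 bits

H = −Σ pᵢ log₂ pᵢ.
−0.15·log₂(0.15) = 0.4105
−0.22·log₂(0.22) = 0.4806
−0.07·log₂(0.07) = 0.2686
−0.25·log₂(0.25) = 0.5000
−0.21·log₂(0.21) = 0.4728
−0.10·log₂(0.10) = 0.3322
Sum ≈ 2.4647 → 2.4647 bits.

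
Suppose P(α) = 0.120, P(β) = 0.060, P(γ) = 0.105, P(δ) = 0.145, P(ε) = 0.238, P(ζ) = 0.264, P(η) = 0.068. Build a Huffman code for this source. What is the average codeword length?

2.626 bits/symbol

Repeatedly combine the two least-probable nodes; the expected code length is the sum of the merged weights.
merge 3/50 + 17/250 → 16/125
merge 21/200 + 3/25 → 9/40
merge 16/125 + 29/200 → 273/1000
merge 9/40 + 119/500 → 463/1000
merge 33/125 + 273/1000 → 537/1000
merge 463/1000 + 537/1000 → 1
L = 16/125 + 9/40 + 273/1000 + 463/1000 + 537/1000 + 1 = 1313/500 = 2.626 bits/symbol.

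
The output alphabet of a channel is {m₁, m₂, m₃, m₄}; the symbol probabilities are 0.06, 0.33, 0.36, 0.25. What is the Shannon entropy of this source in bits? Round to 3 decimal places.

H = −Σ pᵢ log₂ pᵢ.
−0.06·log₂(0.06) = 0.2435
−0.33·log₂(0.33) = 0.5278
−0.36·log₂(0.36) = 0.5306
−0.25·log₂(0.25) = 0.5000
Sum ≈ 1.8020 → 1.802 bits.

1.802 bits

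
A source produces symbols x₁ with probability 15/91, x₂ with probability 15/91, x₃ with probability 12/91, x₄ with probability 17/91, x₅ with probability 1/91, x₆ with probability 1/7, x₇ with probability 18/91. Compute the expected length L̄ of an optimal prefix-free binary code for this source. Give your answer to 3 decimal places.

2.758 bits/symbol

Repeatedly combine the two least-probable nodes; the expected code length is the sum of the merged weights.
merge 1/91 + 12/91 → 1/7
merge 1/7 + 1/7 → 2/7
merge 15/91 + 15/91 → 30/91
merge 17/91 + 18/91 → 5/13
merge 2/7 + 30/91 → 8/13
merge 5/13 + 8/13 → 1
L = 1/7 + 2/7 + 30/91 + 5/13 + 8/13 + 1 = 251/91 ≈ 2.758 bits/symbol.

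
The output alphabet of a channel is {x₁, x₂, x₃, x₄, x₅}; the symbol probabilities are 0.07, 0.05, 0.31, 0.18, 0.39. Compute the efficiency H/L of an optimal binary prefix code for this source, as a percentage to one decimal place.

Entropy H = −Σ p log₂ p ≈ 1.9836 bits.
Huffman merges: 1/20+7/100→3/25; 3/25+9/50→3/10; 3/10+31/100→61/100; 39/100+61/100→1. L = 203/100 ≈ 2.0300.
Efficiency = H/L = 1.9836/2.0300 = 97.7%.

97.7%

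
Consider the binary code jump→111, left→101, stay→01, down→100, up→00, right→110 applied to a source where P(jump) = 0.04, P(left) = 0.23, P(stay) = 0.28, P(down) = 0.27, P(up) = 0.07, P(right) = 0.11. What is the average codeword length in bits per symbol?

L̄ = Σ pᵢ·ℓᵢ = 0.04·3 + 0.23·3 + 0.28·2 + 0.27·3 + 0.07·2 + 0.11·3 = 2.65 bits/symbol.

2.65 bits/symbol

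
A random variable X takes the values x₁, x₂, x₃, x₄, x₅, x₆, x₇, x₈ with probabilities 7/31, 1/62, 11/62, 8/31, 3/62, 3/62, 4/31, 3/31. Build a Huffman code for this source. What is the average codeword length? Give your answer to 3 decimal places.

Repeatedly combine the two least-probable nodes; the expected code length is the sum of the merged weights.
merge 1/62 + 3/62 → 2/31
merge 3/62 + 2/31 → 7/62
merge 3/31 + 7/62 → 13/62
merge 4/31 + 11/62 → 19/62
merge 13/62 + 7/31 → 27/62
merge 8/31 + 19/62 → 35/62
merge 27/62 + 35/62 → 1
L = 2/31 + 7/62 + 13/62 + 19/62 + 27/62 + 35/62 + 1 = 167/62 ≈ 2.694 bits/symbol.

2.694 bits/symbol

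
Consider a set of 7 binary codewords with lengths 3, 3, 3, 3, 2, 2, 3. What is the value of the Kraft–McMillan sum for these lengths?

1.125

With common denominator 2^3 = 8: Σ 2^(−ℓᵢ) = 1/8 + 1/8 + 1/8 + 1/8 + 2/8 + 2/8 + 1/8 = 9/8 = 1.125.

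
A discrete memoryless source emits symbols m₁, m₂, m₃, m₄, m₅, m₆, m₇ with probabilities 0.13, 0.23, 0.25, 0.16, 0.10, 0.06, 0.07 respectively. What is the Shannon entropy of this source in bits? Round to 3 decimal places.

H = −Σ pᵢ log₂ pᵢ.
−0.13·log₂(0.13) = 0.3826
−0.23·log₂(0.23) = 0.4877
−0.25·log₂(0.25) = 0.5000
−0.16·log₂(0.16) = 0.4230
−0.10·log₂(0.10) = 0.3322
−0.06·log₂(0.06) = 0.2435
−0.07·log₂(0.07) = 0.2686
Sum ≈ 2.6376 → 2.638 bits.

2.638 bits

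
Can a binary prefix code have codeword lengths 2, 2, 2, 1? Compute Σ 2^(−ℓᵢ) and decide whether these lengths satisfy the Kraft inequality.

1.25; no

With common denominator 2^2 = 4: Σ 2^(−ℓᵢ) = 1/4 + 1/4 + 1/4 + 2/4 = 5/4 = 1.25.
Kraft's inequality requires Σ ≤ 1; here Σ = 1.25 > 1, so no such prefix code exists.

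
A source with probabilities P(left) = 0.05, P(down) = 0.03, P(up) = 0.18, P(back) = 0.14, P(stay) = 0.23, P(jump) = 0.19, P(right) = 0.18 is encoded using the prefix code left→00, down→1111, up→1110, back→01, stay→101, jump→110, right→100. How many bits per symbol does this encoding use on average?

L̄ = Σ pᵢ·ℓᵢ = 0.05·2 + 0.03·4 + 0.18·4 + 0.14·2 + 0.23·3 + 0.19·3 + 0.18·3 = 3.02 bits/symbol.

3.02 bits/symbol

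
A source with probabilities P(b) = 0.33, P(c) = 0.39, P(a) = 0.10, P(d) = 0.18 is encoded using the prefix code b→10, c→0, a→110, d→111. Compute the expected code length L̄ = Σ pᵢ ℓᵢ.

L̄ = Σ pᵢ·ℓᵢ = 0.33·2 + 0.39·1 + 0.10·3 + 0.18·3 = 1.89 bits/symbol.

1.89 bits/symbol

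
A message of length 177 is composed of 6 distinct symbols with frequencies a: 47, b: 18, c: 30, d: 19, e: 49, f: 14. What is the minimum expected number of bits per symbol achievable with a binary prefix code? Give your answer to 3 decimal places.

2.458 bits/symbol

Probabilities are the counts divided by 177.
Repeatedly combine the two least-probable nodes; the expected code length is the sum of the merged weights.
merge 14/177 + 6/59 → 32/177
merge 19/177 + 10/59 → 49/177
merge 32/177 + 47/177 → 79/177
merge 49/177 + 49/177 → 98/177
merge 79/177 + 98/177 → 1
L = 32/177 + 49/177 + 79/177 + 98/177 + 1 = 145/59 ≈ 2.458 bits/symbol.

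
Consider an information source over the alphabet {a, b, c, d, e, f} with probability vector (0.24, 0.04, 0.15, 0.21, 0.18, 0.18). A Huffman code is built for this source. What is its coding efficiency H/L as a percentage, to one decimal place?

96.2%

Entropy H = −Σ p log₂ p ≈ 2.4539 bits.
Huffman merges: 1/25+3/20→19/100; 9/50+9/50→9/25; 19/100+21/100→2/5; 6/25+9/25→3/5; 2/5+3/5→1. L = 51/20 ≈ 2.5500.
Efficiency = H/L = 2.4539/2.5500 = 96.2%.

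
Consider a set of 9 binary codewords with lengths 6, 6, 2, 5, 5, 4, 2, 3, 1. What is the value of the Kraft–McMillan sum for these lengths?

With common denominator 2^6 = 64: Σ 2^(−ℓᵢ) = 1/64 + 1/64 + 16/64 + 2/64 + 2/64 + 4/64 + 16/64 + 8/64 + 32/64 = 82/64 = 1.28125.

1.28125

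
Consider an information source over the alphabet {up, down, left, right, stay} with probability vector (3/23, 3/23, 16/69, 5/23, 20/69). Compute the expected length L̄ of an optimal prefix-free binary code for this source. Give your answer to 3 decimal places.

Repeatedly combine the two least-probable nodes; the expected code length is the sum of the merged weights.
merge 3/23 + 3/23 → 6/23
merge 5/23 + 16/69 → 31/69
merge 6/23 + 20/69 → 38/69
merge 31/69 + 38/69 → 1
L = 6/23 + 31/69 + 38/69 + 1 = 52/23 ≈ 2.261 bits/symbol.

2.261 bits/symbol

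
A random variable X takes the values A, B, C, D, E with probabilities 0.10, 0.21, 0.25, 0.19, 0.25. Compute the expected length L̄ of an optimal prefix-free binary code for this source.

Repeatedly combine the two least-probable nodes; the expected code length is the sum of the merged weights.
merge 1/10 + 19/100 → 29/100
merge 21/100 + 1/4 → 23/50
merge 1/4 + 29/100 → 27/50
merge 23/50 + 27/50 → 1
L = 29/100 + 23/50 + 27/50 + 1 = 229/100 = 2.29 bits/symbol.

2.29 bits/symbol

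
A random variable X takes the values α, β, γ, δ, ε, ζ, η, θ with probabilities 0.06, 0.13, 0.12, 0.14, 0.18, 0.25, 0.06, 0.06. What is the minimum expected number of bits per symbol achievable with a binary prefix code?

2.87 bits/symbol

Repeatedly combine the two least-probable nodes; the expected code length is the sum of the merged weights.
merge 3/50 + 3/50 → 3/25
merge 3/50 + 3/25 → 9/50
merge 3/25 + 13/100 → 1/4
merge 7/50 + 9/50 → 8/25
merge 9/50 + 1/4 → 43/100
merge 1/4 + 8/25 → 57/100
merge 43/100 + 57/100 → 1
L = 3/25 + 9/50 + 1/4 + 8/25 + 43/100 + 57/100 + 1 = 287/100 = 2.87 bits/symbol.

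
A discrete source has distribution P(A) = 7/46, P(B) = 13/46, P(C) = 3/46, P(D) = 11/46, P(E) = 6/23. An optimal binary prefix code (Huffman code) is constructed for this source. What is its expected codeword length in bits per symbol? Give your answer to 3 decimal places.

2.217 bits/symbol

Repeatedly combine the two least-probable nodes; the expected code length is the sum of the merged weights.
merge 3/46 + 7/46 → 5/23
merge 5/23 + 11/46 → 21/46
merge 6/23 + 13/46 → 25/46
merge 21/46 + 25/46 → 1
L = 5/23 + 21/46 + 25/46 + 1 = 51/23 ≈ 2.217 bits/symbol.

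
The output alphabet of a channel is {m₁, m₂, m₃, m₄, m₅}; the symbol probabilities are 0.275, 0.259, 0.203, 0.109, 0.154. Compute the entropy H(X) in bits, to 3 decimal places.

2.248 bits

H = −Σ pᵢ log₂ pᵢ.
−0.275·log₂(0.275) = 0.5122
−0.259·log₂(0.259) = 0.5048
−0.203·log₂(0.203) = 0.4670
−0.109·log₂(0.109) = 0.3485
−0.154·log₂(0.154) = 0.4156
Sum ≈ 2.2481 → 2.248 bits.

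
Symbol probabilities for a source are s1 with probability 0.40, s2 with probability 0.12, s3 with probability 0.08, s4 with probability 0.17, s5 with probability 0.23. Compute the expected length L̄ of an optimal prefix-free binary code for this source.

Repeatedly combine the two least-probable nodes; the expected code length is the sum of the merged weights.
merge 2/25 + 3/25 → 1/5
merge 17/100 + 1/5 → 37/100
merge 23/100 + 37/100 → 3/5
merge 2/5 + 3/5 → 1
L = 1/5 + 37/100 + 3/5 + 1 = 217/100 = 2.17 bits/symbol.

2.17 bits/symbol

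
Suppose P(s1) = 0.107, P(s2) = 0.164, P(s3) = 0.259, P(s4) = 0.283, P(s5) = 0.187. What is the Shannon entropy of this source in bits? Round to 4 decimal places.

2.2452 bits

H = −Σ pᵢ log₂ pᵢ.
−0.107·log₂(0.107) = 0.3450
−0.164·log₂(0.164) = 0.4278
−0.259·log₂(0.259) = 0.5048
−0.283·log₂(0.283) = 0.5154
−0.187·log₂(0.187) = 0.4523
Sum ≈ 2.2452 → 2.2452 bits.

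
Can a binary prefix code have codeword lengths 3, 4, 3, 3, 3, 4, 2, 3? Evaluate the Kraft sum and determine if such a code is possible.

1; yes

With common denominator 2^4 = 16: Σ 2^(−ℓᵢ) = 2/16 + 1/16 + 2/16 + 2/16 + 2/16 + 1/16 + 4/16 + 2/16 = 16/16 = 1.
Kraft's inequality requires Σ ≤ 1; here Σ = 1 ≤ 1, so such a prefix code exists.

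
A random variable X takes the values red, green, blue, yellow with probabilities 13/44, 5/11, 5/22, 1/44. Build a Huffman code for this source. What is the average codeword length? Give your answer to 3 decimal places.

Repeatedly combine the two least-probable nodes; the expected code length is the sum of the merged weights.
merge 1/44 + 5/22 → 1/4
merge 1/4 + 13/44 → 6/11
merge 5/11 + 6/11 → 1
L = 1/4 + 6/11 + 1 = 79/44 ≈ 1.795 bits/symbol.

1.795 bits/symbol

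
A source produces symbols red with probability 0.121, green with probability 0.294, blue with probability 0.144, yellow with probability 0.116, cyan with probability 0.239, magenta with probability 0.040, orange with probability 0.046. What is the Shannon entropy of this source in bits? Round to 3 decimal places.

2.535 bits

H = −Σ pᵢ log₂ pᵢ.
−0.121·log₂(0.121) = 0.3687
−0.294·log₂(0.294) = 0.5192
−0.144·log₂(0.144) = 0.4026
−0.116·log₂(0.116) = 0.3605
−0.239·log₂(0.239) = 0.4935
−0.040·log₂(0.040) = 0.1858
−0.046·log₂(0.046) = 0.2043
Sum ≈ 2.5346 → 2.535 bits.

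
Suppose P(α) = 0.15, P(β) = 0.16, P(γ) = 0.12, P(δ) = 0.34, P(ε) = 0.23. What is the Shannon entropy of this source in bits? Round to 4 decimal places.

H = −Σ pᵢ log₂ pᵢ.
−0.15·log₂(0.15) = 0.4105
−0.16·log₂(0.16) = 0.4230
−0.12·log₂(0.12) = 0.3671
−0.34·log₂(0.34) = 0.5292
−0.23·log₂(0.23) = 0.4877
Sum ≈ 2.2175 → 2.2175 bits.

2.2175 bits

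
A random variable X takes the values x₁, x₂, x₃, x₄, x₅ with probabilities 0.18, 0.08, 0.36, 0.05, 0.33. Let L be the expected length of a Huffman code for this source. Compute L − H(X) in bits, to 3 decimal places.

0.069 bits

Entropy H = −Σ p log₂ p ≈ 2.0114 bits.
Huffman merges: 1/20+2/25→13/100; 13/100+9/50→31/100; 31/100+33/100→16/25; 9/25+16/25→1. L = 52/25 ≈ 2.0800.
L − H = 2.0800 − 2.0114 = 0.069 bits.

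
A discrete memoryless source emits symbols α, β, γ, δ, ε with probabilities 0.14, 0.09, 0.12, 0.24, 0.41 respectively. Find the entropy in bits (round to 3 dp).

2.098 bits

H = −Σ pᵢ log₂ pᵢ.
−0.14·log₂(0.14) = 0.3971
−0.09·log₂(0.09) = 0.3127
−0.12·log₂(0.12) = 0.3671
−0.24·log₂(0.24) = 0.4941
−0.41·log₂(0.41) = 0.5274
Sum ≈ 2.0984 → 2.098 bits.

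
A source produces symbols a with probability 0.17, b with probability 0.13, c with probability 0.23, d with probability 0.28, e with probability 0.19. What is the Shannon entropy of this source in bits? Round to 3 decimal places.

H = −Σ pᵢ log₂ pᵢ.
−0.17·log₂(0.17) = 0.4346
−0.13·log₂(0.13) = 0.3826
−0.23·log₂(0.23) = 0.4877
−0.28·log₂(0.28) = 0.5142
−0.19·log₂(0.19) = 0.4552
Sum ≈ 2.2743 → 2.274 bits.

2.274 bits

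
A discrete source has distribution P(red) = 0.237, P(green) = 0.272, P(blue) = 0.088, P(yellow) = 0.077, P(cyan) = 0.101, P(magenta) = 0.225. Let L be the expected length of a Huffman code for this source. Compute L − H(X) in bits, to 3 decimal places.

0.016 bits

Entropy H = −Σ p log₂ p ≈ 2.4148 bits.
Huffman merges: 77/1000+11/125→33/200; 101/1000+33/200→133/500; 9/40+237/1000→231/500; 133/500+34/125→269/500; 231/500+269/500→1. L = 2431/1000 ≈ 2.4310.
L − H = 2.4310 − 2.4148 = 0.016 bits.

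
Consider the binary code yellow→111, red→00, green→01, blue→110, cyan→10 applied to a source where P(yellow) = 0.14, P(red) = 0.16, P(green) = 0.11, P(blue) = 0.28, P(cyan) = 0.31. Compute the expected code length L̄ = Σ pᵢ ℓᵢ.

2.42 bits/symbol

L̄ = Σ pᵢ·ℓᵢ = 0.14·3 + 0.16·2 + 0.11·2 + 0.28·3 + 0.31·2 = 2.42 bits/symbol.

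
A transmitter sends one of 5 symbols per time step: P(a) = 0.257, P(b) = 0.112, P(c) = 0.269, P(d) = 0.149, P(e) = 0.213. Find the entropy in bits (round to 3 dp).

2.252 bits

H = −Σ pᵢ log₂ pᵢ.
−0.257·log₂(0.257) = 0.5038
−0.112·log₂(0.112) = 0.3537
−0.269·log₂(0.269) = 0.5096
−0.149·log₂(0.149) = 0.4092
−0.213·log₂(0.213) = 0.4752
Sum ≈ 2.2515 → 2.252 bits.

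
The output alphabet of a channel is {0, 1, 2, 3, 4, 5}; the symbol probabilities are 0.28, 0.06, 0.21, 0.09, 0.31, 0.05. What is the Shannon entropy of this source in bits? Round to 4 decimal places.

2.2831 bits

H = −Σ pᵢ log₂ pᵢ.
−0.28·log₂(0.28) = 0.5142
−0.06·log₂(0.06) = 0.2435
−0.21·log₂(0.21) = 0.4728
−0.09·log₂(0.09) = 0.3127
−0.31·log₂(0.31) = 0.5238
−0.05·log₂(0.05) = 0.2161
Sum ≈ 2.2831 → 2.2831 bits.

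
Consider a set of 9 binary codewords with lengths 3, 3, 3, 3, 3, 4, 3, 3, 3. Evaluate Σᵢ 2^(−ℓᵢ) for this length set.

With common denominator 2^4 = 16: Σ 2^(−ℓᵢ) = 2/16 + 2/16 + 2/16 + 2/16 + 2/16 + 1/16 + 2/16 + 2/16 + 2/16 = 17/16 = 1.0625.

1.0625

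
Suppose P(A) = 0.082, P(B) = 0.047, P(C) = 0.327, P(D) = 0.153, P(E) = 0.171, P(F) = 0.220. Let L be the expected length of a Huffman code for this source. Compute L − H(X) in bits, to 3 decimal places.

Entropy H = −Σ p log₂ p ≈ 2.3612 bits.
Huffman merges: 47/1000+41/500→129/1000; 129/1000+153/1000→141/500; 171/1000+11/50→391/1000; 141/500+327/1000→609/1000; 391/1000+609/1000→1. L = 2411/1000 ≈ 2.4110.
L − H = 2.4110 − 2.3612 = 0.050 bits.

0.050 bits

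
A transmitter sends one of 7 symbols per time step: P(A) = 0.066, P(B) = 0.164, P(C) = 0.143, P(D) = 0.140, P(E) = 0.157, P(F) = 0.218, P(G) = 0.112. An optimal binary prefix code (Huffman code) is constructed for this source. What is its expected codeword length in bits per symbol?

Repeatedly combine the two least-probable nodes; the expected code length is the sum of the merged weights.
merge 33/500 + 14/125 → 89/500
merge 7/50 + 143/1000 → 283/1000
merge 157/1000 + 41/250 → 321/1000
merge 89/500 + 109/500 → 99/250
merge 283/1000 + 321/1000 → 151/250
merge 99/250 + 151/250 → 1
L = 89/500 + 283/1000 + 321/1000 + 99/250 + 151/250 + 1 = 1391/500 = 2.782 bits/symbol.

2.782 bits/symbol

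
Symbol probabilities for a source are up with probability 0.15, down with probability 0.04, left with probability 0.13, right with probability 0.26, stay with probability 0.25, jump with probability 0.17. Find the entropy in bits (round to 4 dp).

2.4188 bits

H = −Σ pᵢ log₂ pᵢ.
−0.15·log₂(0.15) = 0.4105
−0.04·log₂(0.04) = 0.1858
−0.13·log₂(0.13) = 0.3826
−0.26·log₂(0.26) = 0.5053
−0.25·log₂(0.25) = 0.5000
−0.17·log₂(0.17) = 0.4346
Sum ≈ 2.4188 → 2.4188 bits.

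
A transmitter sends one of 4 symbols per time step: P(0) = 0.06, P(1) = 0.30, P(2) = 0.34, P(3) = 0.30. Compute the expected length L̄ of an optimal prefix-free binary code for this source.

Repeatedly combine the two least-probable nodes; the expected code length is the sum of the merged weights.
merge 3/50 + 3/10 → 9/25
merge 3/10 + 17/50 → 16/25
merge 9/25 + 16/25 → 1
L = 9/25 + 16/25 + 1 = 2 bits/symbol.

2 bits/symbol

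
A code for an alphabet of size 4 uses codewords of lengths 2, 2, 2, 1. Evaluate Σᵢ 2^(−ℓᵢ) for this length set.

With common denominator 2^2 = 4: Σ 2^(−ℓᵢ) = 1/4 + 1/4 + 1/4 + 2/4 = 5/4 = 1.25.

1.25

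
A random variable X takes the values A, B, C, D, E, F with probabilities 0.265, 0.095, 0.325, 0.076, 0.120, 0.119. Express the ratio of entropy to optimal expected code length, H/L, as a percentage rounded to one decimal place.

Entropy H = −Σ p log₂ p ≈ 2.3724 bits.
Huffman merges: 19/250+19/200→171/1000; 119/1000+3/25→239/1000; 171/1000+239/1000→41/100; 53/200+13/40→59/100; 41/100+59/100→1. L = 241/100 ≈ 2.4100.
Efficiency = H/L = 2.3724/2.4100 = 98.4%.

98.4%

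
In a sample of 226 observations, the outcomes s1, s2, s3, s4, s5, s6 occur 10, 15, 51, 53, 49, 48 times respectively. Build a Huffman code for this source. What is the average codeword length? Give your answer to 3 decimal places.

Probabilities are the counts divided by 226.
Repeatedly combine the two least-probable nodes; the expected code length is the sum of the merged weights.
merge 5/113 + 15/226 → 25/226
merge 25/226 + 24/113 → 73/226
merge 49/226 + 51/226 → 50/113
merge 53/226 + 73/226 → 63/113
merge 50/113 + 63/113 → 1
L = 25/226 + 73/226 + 50/113 + 63/113 + 1 = 275/113 ≈ 2.434 bits/symbol.

2.434 bits/symbol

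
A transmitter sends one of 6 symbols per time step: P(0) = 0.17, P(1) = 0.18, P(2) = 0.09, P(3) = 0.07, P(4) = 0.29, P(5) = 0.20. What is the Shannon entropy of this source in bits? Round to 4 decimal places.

2.4434 bits

H = −Σ pᵢ log₂ pᵢ.
−0.17·log₂(0.17) = 0.4346
−0.18·log₂(0.18) = 0.4453
−0.09·log₂(0.09) = 0.3127
−0.07·log₂(0.07) = 0.2686
−0.29·log₂(0.29) = 0.5179
−0.20·log₂(0.20) = 0.4644
Sum ≈ 2.4434 → 2.4434 bits.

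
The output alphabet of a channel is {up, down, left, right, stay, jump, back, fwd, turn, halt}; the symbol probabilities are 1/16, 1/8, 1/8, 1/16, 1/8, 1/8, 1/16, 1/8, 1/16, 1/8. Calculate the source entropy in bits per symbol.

3.25 bits

Each probability is a power of 1/2, so log₂(1/p) is an integer.
H = Σ p·log₂(1/p) = 1/16·4 + 1/8·3 + 1/8·3 + 1/16·4 + 1/8·3 + 1/8·3 + 1/16·4 + 1/8·3 + 1/16·4 + 1/8·3 = 3.25 bits.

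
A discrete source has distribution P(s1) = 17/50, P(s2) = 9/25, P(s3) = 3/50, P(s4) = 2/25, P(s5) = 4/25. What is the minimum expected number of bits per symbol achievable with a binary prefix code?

2.08 bits/symbol

Repeatedly combine the two least-probable nodes; the expected code length is the sum of the merged weights.
merge 3/50 + 2/25 → 7/50
merge 7/50 + 4/25 → 3/10
merge 3/10 + 17/50 → 16/25
merge 9/25 + 16/25 → 1
L = 7/50 + 3/10 + 16/25 + 1 = 52/25 = 2.08 bits/symbol.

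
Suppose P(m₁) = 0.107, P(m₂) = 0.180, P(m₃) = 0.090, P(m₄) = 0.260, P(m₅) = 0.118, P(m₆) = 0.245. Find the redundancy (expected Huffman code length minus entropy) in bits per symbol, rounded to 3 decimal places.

Entropy H = −Σ p log₂ p ≈ 2.4692 bits.
Huffman merges: 9/100+107/1000→197/1000; 59/500+9/50→149/500; 197/1000+49/200→221/500; 13/50+149/500→279/500; 221/500+279/500→1. L = 499/200 ≈ 2.4950.
L − H = 2.4950 − 2.4692 = 0.026 bits.

0.026 bits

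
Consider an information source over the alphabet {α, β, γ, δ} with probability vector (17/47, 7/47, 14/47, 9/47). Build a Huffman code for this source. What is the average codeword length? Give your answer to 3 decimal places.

1.979 bits/symbol

Repeatedly combine the two least-probable nodes; the expected code length is the sum of the merged weights.
merge 7/47 + 9/47 → 16/47
merge 14/47 + 16/47 → 30/47
merge 17/47 + 30/47 → 1
L = 16/47 + 30/47 + 1 = 93/47 ≈ 1.979 bits/symbol.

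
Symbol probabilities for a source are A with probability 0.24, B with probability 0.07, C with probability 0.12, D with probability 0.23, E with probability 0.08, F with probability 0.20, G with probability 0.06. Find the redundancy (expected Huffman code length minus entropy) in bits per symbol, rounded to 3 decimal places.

Entropy H = −Σ p log₂ p ≈ 2.6169 bits.
Huffman merges: 3/50+7/100→13/100; 2/25+3/25→1/5; 13/100+1/5→33/100; 1/5+23/100→43/100; 6/25+33/100→57/100; 43/100+57/100→1. L = 133/50 ≈ 2.6600.
L − H = 2.6600 − 2.6169 = 0.043 bits.

0.043 bits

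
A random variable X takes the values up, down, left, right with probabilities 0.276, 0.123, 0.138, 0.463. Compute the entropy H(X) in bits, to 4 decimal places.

1.7931 bits

H = −Σ pᵢ log₂ pᵢ.
−0.276·log₂(0.276) = 0.5126
−0.123·log₂(0.123) = 0.3719
−0.138·log₂(0.138) = 0.3943
−0.463·log₂(0.463) = 0.5144
Sum ≈ 1.7931 → 1.7931 bits.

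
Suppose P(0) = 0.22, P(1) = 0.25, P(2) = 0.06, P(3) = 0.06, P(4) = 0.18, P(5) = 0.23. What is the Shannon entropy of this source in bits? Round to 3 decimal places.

H = −Σ pᵢ log₂ pᵢ.
−0.22·log₂(0.22) = 0.4806
−0.25·log₂(0.25) = 0.5000
−0.06·log₂(0.06) = 0.2435
−0.06·log₂(0.06) = 0.2435
−0.18·log₂(0.18) = 0.4453
−0.23·log₂(0.23) = 0.4877
Sum ≈ 2.4006 → 2.401 bits.

2.401 bits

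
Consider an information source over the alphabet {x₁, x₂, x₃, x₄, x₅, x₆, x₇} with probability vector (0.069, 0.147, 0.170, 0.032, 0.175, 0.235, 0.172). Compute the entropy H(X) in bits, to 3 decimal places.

H = −Σ pᵢ log₂ pᵢ.
−0.069·log₂(0.069) = 0.2662
−0.147·log₂(0.147) = 0.4066
−0.170·log₂(0.170) = 0.4346
−0.032·log₂(0.032) = 0.1589
−0.175·log₂(0.175) = 0.4401
−0.235·log₂(0.235) = 0.4910
−0.172·log₂(0.172) = 0.4368
Sum ≈ 2.6341 → 2.634 bits.

2.634 bits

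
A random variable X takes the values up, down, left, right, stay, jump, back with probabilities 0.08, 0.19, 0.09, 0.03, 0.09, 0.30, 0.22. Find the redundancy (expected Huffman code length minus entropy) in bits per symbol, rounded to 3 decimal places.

Entropy H = −Σ p log₂ p ≈ 2.5255 bits.
Huffman merges: 3/100+2/25→11/100; 9/100+9/100→9/50; 11/100+9/50→29/100; 19/100+11/50→41/100; 29/100+3/10→59/100; 41/100+59/100→1. L = 129/50 ≈ 2.5800.
L − H = 2.5800 − 2.5255 = 0.055 bits.

0.055 bits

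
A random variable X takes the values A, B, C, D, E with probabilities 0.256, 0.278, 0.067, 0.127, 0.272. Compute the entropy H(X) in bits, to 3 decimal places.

H = −Σ pᵢ log₂ pᵢ.
−0.256·log₂(0.256) = 0.5032
−0.278·log₂(0.278) = 0.5134
−0.067·log₂(0.067) = 0.2613
−0.127·log₂(0.127) = 0.3781
−0.272·log₂(0.272) = 0.5109
Sum ≈ 2.1669 → 2.167 bits.

2.167 bits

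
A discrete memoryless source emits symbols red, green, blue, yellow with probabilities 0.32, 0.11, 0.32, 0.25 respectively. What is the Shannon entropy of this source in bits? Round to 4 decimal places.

H = −Σ pᵢ log₂ pᵢ.
−0.32·log₂(0.32) = 0.5260
−0.11·log₂(0.11) = 0.3503
−0.32·log₂(0.32) = 0.5260
−0.25·log₂(0.25) = 0.5000
Sum ≈ 1.9024 → 1.9024 bits.

1.9024 bits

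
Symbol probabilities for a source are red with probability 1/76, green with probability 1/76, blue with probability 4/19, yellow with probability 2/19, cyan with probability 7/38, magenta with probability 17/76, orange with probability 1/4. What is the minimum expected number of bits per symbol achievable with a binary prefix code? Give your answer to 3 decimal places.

Repeatedly combine the two least-probable nodes; the expected code length is the sum of the merged weights.
merge 1/76 + 1/76 → 1/38
merge 1/38 + 2/19 → 5/38
merge 5/38 + 7/38 → 6/19
merge 4/19 + 17/76 → 33/76
merge 1/4 + 6/19 → 43/76
merge 33/76 + 43/76 → 1
L = 1/38 + 5/38 + 6/19 + 33/76 + 43/76 + 1 = 47/19 ≈ 2.474 bits/symbol.

2.474 bits/symbol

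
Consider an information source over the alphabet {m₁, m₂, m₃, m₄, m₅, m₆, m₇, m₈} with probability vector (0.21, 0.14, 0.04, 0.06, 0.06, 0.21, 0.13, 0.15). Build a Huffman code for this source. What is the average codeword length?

Repeatedly combine the two least-probable nodes; the expected code length is the sum of the merged weights.
merge 1/25 + 3/50 → 1/10
merge 3/50 + 1/10 → 4/25
merge 13/100 + 7/50 → 27/100
merge 3/20 + 4/25 → 31/100
merge 21/100 + 21/100 → 21/50
merge 27/100 + 31/100 → 29/50
merge 21/50 + 29/50 → 1
L = 1/10 + 4/25 + 27/100 + 31/100 + 21/50 + 29/50 + 1 = 71/25 = 2.84 bits/symbol.

2.84 bits/symbol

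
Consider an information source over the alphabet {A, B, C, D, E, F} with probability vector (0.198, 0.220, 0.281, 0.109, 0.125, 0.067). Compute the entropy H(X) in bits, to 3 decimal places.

2.443 bits

H = −Σ pᵢ log₂ pᵢ.
−0.198·log₂(0.198) = 0.4626
−0.220·log₂(0.220) = 0.4806
−0.281·log₂(0.281) = 0.5146
−0.109·log₂(0.109) = 0.3485
−0.125·log₂(0.125) = 0.3750
−0.067·log₂(0.067) = 0.2613
Sum ≈ 2.4426 → 2.443 bits.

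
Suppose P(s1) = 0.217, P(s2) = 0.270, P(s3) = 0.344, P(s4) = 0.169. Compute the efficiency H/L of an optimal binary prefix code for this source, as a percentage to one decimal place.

Entropy H = −Σ p log₂ p ≈ 1.9514 bits.
Huffman merges: 169/1000+217/1000→193/500; 27/100+43/125→307/500; 193/500+307/500→1. L = 2 ≈ 2.0000.
Efficiency = H/L = 1.9514/2.0000 = 97.6%.

97.6%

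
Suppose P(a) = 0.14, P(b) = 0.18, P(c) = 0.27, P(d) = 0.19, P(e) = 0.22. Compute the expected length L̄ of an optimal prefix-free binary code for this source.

Repeatedly combine the two least-probable nodes; the expected code length is the sum of the merged weights.
merge 7/50 + 9/50 → 8/25
merge 19/100 + 11/50 → 41/100
merge 27/100 + 8/25 → 59/100
merge 41/100 + 59/100 → 1
L = 8/25 + 41/100 + 59/100 + 1 = 58/25 = 2.32 bits/symbol.

2.32 bits/symbol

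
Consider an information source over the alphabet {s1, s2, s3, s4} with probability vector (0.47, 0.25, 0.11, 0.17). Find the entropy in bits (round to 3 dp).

1.797 bits

H = −Σ pᵢ log₂ pᵢ.
−0.47·log₂(0.47) = 0.5120
−0.25·log₂(0.25) = 0.5000
−0.11·log₂(0.11) = 0.3503
−0.17·log₂(0.17) = 0.4346
Sum ≈ 1.7968 → 1.797 bits.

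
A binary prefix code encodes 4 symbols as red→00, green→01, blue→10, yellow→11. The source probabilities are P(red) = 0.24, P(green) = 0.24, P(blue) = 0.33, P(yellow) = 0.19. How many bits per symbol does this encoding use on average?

2 bits/symbol

L̄ = Σ pᵢ·ℓᵢ = 0.24·2 + 0.24·2 + 0.33·2 + 0.19·2 = 2 bits/symbol.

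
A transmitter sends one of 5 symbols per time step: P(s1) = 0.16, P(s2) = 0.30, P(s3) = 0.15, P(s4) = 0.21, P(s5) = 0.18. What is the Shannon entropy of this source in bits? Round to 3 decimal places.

2.273 bits

H = −Σ pᵢ log₂ pᵢ.
−0.16·log₂(0.16) = 0.4230
−0.30·log₂(0.30) = 0.5211
−0.15·log₂(0.15) = 0.4105
−0.21·log₂(0.21) = 0.4728
−0.18·log₂(0.18) = 0.4453
Sum ≈ 2.2728 → 2.273 bits.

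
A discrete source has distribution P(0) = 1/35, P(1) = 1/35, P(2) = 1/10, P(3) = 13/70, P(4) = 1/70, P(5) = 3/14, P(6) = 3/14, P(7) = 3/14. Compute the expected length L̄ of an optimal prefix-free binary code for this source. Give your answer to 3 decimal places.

2.643 bits/symbol

Repeatedly combine the two least-probable nodes; the expected code length is the sum of the merged weights.
merge 1/70 + 1/35 → 3/70
merge 1/35 + 3/70 → 1/14
merge 1/14 + 1/10 → 6/35
merge 6/35 + 13/70 → 5/14
merge 3/14 + 3/14 → 3/7
merge 3/14 + 5/14 → 4/7
merge 3/7 + 4/7 → 1
L = 3/70 + 1/14 + 6/35 + 5/14 + 3/7 + 4/7 + 1 = 37/14 ≈ 2.643 bits/symbol.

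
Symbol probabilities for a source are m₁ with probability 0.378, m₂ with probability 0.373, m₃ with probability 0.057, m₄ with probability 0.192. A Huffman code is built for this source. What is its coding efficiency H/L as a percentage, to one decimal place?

93.7%

Entropy H = −Σ p log₂ p ≈ 1.7539 bits.
Huffman merges: 57/1000+24/125→249/1000; 249/1000+373/1000→311/500; 189/500+311/500→1. L = 1871/1000 ≈ 1.8710.
Efficiency = H/L = 1.7539/1.8710 = 93.7%.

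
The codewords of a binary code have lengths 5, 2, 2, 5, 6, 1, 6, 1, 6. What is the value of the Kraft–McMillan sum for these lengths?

With common denominator 2^6 = 64: Σ 2^(−ℓᵢ) = 2/64 + 16/64 + 16/64 + 2/64 + 1/64 + 32/64 + 1/64 + 32/64 + 1/64 = 103/64 = 1.609375.

1.609375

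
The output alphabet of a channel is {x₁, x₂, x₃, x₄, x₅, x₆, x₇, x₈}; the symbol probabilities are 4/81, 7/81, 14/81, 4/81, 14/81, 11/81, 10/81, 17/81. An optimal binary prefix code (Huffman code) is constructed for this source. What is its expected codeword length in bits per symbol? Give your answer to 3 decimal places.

Repeatedly combine the two least-probable nodes; the expected code length is the sum of the merged weights.
merge 4/81 + 4/81 → 8/81
merge 7/81 + 8/81 → 5/27
merge 10/81 + 11/81 → 7/27
merge 14/81 + 14/81 → 28/81
merge 5/27 + 17/81 → 32/81
merge 7/27 + 28/81 → 49/81
merge 32/81 + 49/81 → 1
L = 8/81 + 5/27 + 7/27 + 28/81 + 32/81 + 49/81 + 1 = 26/9 ≈ 2.889 bits/symbol.

2.889 bits/symbol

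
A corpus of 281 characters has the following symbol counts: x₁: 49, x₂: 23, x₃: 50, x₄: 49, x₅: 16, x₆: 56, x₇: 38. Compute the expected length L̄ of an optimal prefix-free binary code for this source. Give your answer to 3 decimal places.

2.762 bits/symbol

Probabilities are the counts divided by 281.
Repeatedly combine the two least-probable nodes; the expected code length is the sum of the merged weights.
merge 16/281 + 23/281 → 39/281
merge 38/281 + 39/281 → 77/281
merge 49/281 + 49/281 → 98/281
merge 50/281 + 56/281 → 106/281
merge 77/281 + 98/281 → 175/281
merge 106/281 + 175/281 → 1
L = 39/281 + 77/281 + 98/281 + 106/281 + 175/281 + 1 = 776/281 ≈ 2.762 bits/symbol.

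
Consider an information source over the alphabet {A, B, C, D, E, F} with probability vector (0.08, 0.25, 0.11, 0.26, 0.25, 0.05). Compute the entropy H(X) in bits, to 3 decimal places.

2.363 bits

H = −Σ pᵢ log₂ pᵢ.
−0.08·log₂(0.08) = 0.2915
−0.25·log₂(0.25) = 0.5000
−0.11·log₂(0.11) = 0.3503
−0.26·log₂(0.26) = 0.5053
−0.25·log₂(0.25) = 0.5000
−0.05·log₂(0.05) = 0.2161
Sum ≈ 2.3632 → 2.363 bits.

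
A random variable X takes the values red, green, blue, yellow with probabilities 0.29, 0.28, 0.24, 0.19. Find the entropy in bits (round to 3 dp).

H = −Σ pᵢ log₂ pᵢ.
−0.29·log₂(0.29) = 0.5179
−0.28·log₂(0.28) = 0.5142
−0.24·log₂(0.24) = 0.4941
−0.19·log₂(0.19) = 0.4552
Sum ≈ 1.9815 → 1.981 bits.

1.981 bits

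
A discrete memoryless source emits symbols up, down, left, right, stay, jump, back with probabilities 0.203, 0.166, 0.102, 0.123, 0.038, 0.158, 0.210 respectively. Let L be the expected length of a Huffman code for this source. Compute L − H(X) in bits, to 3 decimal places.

0.049 bits

Entropy H = −Σ p log₂ p ≈ 2.6775 bits.
Huffman merges: 19/500+51/500→7/50; 123/1000+7/50→263/1000; 79/500+83/500→81/250; 203/1000+21/100→413/1000; 263/1000+81/250→587/1000; 413/1000+587/1000→1. L = 2727/1000 ≈ 2.7270.
L − H = 2.7270 − 2.6775 = 0.049 bits.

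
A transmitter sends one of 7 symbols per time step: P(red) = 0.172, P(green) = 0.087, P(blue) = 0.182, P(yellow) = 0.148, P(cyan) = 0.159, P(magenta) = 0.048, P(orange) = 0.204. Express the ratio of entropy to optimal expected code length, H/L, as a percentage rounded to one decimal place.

Entropy H = −Σ p log₂ p ≈ 2.6985 bits.
Huffman merges: 6/125+87/1000→27/200; 27/200+37/250→283/1000; 159/1000+43/250→331/1000; 91/500+51/250→193/500; 283/1000+331/1000→307/500; 193/500+307/500→1. L = 2749/1000 ≈ 2.7490.
Efficiency = H/L = 2.6985/2.7490 = 98.2%.

98.2%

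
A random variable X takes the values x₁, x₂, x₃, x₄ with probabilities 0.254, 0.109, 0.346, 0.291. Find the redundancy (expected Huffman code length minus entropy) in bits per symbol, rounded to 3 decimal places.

0.101 bits

Entropy H = −Σ p log₂ p ≈ 1.8987 bits.
Huffman merges: 109/1000+127/500→363/1000; 291/1000+173/500→637/1000; 363/1000+637/1000→1. L = 2 ≈ 2.0000.
L − H = 2.0000 − 1.8987 = 0.101 bits.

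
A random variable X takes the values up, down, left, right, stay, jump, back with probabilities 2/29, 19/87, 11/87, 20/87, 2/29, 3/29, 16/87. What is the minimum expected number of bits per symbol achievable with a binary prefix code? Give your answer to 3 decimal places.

Repeatedly combine the two least-probable nodes; the expected code length is the sum of the merged weights.
merge 2/29 + 2/29 → 4/29
merge 3/29 + 11/87 → 20/87
merge 4/29 + 16/87 → 28/87
merge 19/87 + 20/87 → 13/29
merge 20/87 + 28/87 → 16/29
merge 13/29 + 16/29 → 1
L = 4/29 + 20/87 + 28/87 + 13/29 + 16/29 + 1 = 78/29 ≈ 2.690 bits/symbol.

2.690 bits/symbol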